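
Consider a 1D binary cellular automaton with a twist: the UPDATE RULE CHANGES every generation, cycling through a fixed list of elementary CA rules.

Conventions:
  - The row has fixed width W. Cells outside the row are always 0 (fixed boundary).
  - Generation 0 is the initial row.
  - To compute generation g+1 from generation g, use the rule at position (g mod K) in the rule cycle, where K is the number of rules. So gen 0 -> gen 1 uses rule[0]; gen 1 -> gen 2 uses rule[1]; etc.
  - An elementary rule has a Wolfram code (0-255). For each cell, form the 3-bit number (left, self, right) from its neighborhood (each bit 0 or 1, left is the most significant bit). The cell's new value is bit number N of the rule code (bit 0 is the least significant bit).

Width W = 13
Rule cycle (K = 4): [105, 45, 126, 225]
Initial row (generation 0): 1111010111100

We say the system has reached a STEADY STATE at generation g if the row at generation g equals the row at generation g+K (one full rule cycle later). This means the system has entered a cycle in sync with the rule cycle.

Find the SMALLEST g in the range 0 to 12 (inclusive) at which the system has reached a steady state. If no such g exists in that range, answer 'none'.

Gen 0: 1111010111100
Gen 1 (rule 105): 1001101100101
Gen 2 (rule 45): 1001011000111
Gen 3 (rule 126): 1111111101101
Gen 4 (rule 225): 0111111110110
Gen 5 (rule 105): 0100000011110
Gen 6 (rule 45): 0101111010000
Gen 7 (rule 126): 1111001111000
Gen 8 (rule 225): 0111000111011
Gen 9 (rule 105): 0101010101111
Gen 10 (rule 45): 0111111111000
Gen 11 (rule 126): 1100000001100
Gen 12 (rule 225): 0101111100101
Gen 13 (rule 105): 0011000100010
Gen 14 (rule 45): 1010010101010
Gen 15 (rule 126): 1111111111111
Gen 16 (rule 225): 0111111111111

Answer: none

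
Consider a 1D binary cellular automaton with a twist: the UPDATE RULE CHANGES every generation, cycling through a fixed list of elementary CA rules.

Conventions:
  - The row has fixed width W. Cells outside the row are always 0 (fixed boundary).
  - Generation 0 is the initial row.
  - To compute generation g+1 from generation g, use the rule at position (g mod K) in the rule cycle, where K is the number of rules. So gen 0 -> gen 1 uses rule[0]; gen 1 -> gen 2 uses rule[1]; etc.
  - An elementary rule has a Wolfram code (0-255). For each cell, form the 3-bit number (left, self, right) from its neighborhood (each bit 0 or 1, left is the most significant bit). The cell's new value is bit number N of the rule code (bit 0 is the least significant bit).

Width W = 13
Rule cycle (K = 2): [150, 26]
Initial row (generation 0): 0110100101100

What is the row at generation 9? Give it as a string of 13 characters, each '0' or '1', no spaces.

Answer: 0100110101111

Derivation:
Gen 0: 0110100101100
Gen 1 (rule 150): 1000111100010
Gen 2 (rule 26): 0101100010101
Gen 3 (rule 150): 1100010110101
Gen 4 (rule 26): 1010100100000
Gen 5 (rule 150): 1010111110000
Gen 6 (rule 26): 0000100001000
Gen 7 (rule 150): 0001110011100
Gen 8 (rule 26): 0011001110010
Gen 9 (rule 150): 0100110101111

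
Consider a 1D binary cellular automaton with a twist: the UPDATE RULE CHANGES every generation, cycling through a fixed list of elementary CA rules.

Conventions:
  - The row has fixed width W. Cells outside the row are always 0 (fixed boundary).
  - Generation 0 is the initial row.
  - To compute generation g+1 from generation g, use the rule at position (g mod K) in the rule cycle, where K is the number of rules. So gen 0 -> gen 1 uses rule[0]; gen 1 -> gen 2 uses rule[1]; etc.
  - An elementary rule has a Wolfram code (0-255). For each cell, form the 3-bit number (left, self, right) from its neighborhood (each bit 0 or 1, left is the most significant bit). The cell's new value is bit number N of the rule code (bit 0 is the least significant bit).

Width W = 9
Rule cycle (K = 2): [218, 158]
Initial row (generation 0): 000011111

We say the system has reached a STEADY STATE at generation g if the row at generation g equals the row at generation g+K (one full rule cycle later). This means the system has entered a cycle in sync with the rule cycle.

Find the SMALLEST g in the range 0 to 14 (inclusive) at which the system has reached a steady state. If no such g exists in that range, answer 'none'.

Gen 0: 000011111
Gen 1 (rule 218): 000111111
Gen 2 (rule 158): 001111110
Gen 3 (rule 218): 011111111
Gen 4 (rule 158): 111111110
Gen 5 (rule 218): 111111111
Gen 6 (rule 158): 111111110
Gen 7 (rule 218): 111111111
Gen 8 (rule 158): 111111110
Gen 9 (rule 218): 111111111
Gen 10 (rule 158): 111111110
Gen 11 (rule 218): 111111111
Gen 12 (rule 158): 111111110
Gen 13 (rule 218): 111111111
Gen 14 (rule 158): 111111110
Gen 15 (rule 218): 111111111
Gen 16 (rule 158): 111111110

Answer: 4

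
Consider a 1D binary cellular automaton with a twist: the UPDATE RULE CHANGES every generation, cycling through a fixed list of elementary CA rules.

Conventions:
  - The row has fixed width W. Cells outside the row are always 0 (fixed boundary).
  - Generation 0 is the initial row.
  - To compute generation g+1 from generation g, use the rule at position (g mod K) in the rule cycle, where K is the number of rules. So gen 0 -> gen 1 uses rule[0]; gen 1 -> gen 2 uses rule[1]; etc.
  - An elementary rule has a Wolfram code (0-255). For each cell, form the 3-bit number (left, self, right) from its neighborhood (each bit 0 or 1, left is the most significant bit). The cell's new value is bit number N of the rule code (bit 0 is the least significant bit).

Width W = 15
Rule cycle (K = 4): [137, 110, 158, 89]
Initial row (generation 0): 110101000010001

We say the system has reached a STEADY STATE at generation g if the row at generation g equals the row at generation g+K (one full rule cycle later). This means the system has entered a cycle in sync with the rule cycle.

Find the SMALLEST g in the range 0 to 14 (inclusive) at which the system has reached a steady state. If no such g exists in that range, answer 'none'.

Gen 0: 110101000010001
Gen 1 (rule 137): 100000011000100
Gen 2 (rule 110): 100000111001100
Gen 3 (rule 158): 110001110111010
Gen 4 (rule 89): 111101010101001
Gen 5 (rule 137): 111000000000000
Gen 6 (rule 110): 101000000000000
Gen 7 (rule 158): 101100000000000
Gen 8 (rule 89): 001111111111111
Gen 9 (rule 137): 101111111111110
Gen 10 (rule 110): 111000000000010
Gen 11 (rule 158): 110100000000111
Gen 12 (rule 89): 110011111110101
Gen 13 (rule 137): 100011111100000
Gen 14 (rule 110): 100110000100000
Gen 15 (rule 158): 111101001110000
Gen 16 (rule 89): 100100101011111
Gen 17 (rule 137): 000000000011110
Gen 18 (rule 110): 000000000110010

Answer: none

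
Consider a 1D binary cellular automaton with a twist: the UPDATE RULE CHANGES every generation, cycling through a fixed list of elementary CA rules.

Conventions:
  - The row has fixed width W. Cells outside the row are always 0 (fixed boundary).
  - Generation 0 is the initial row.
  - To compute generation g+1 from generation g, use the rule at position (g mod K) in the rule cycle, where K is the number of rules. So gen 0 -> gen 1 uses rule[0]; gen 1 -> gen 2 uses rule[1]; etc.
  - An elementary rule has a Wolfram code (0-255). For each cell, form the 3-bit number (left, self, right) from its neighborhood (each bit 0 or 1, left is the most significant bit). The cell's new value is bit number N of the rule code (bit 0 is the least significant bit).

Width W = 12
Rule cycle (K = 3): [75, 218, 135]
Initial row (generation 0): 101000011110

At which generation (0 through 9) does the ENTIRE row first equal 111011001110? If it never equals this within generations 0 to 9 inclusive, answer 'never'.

Gen 0: 101000011110
Gen 1 (rule 75): 000011110010
Gen 2 (rule 218): 000111111101
Gen 3 (rule 135): 111011111001
Gen 4 (rule 75): 101010001010
Gen 5 (rule 218): 000001010001
Gen 6 (rule 135): 111111010111
Gen 7 (rule 75): 100001000101
Gen 8 (rule 218): 010010101000
Gen 9 (rule 135): 110110101011

Answer: never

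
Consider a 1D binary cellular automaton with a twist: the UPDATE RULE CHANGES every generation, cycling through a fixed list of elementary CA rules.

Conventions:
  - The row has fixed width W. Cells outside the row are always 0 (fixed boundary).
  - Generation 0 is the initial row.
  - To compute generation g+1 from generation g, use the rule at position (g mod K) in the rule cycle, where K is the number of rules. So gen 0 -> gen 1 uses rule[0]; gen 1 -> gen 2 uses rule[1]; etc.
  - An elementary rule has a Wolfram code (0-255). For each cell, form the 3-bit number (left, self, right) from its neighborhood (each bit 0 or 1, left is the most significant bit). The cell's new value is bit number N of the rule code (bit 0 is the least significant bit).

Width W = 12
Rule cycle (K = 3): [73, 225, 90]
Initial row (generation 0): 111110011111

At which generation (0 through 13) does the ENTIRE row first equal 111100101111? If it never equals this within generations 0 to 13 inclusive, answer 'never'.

Answer: 5

Derivation:
Gen 0: 111110011111
Gen 1 (rule 73): 100010010001
Gen 2 (rule 225): 001000000100
Gen 3 (rule 90): 010100001010
Gen 4 (rule 73): 000001100000
Gen 5 (rule 225): 111100101111
Gen 6 (rule 90): 100111001001
Gen 7 (rule 73): 000101000000
Gen 8 (rule 225): 110010011111
Gen 9 (rule 90): 111101110001
Gen 10 (rule 73): 100101010100
Gen 11 (rule 225): 000010101001
Gen 12 (rule 90): 000100000110
Gen 13 (rule 73): 110001110110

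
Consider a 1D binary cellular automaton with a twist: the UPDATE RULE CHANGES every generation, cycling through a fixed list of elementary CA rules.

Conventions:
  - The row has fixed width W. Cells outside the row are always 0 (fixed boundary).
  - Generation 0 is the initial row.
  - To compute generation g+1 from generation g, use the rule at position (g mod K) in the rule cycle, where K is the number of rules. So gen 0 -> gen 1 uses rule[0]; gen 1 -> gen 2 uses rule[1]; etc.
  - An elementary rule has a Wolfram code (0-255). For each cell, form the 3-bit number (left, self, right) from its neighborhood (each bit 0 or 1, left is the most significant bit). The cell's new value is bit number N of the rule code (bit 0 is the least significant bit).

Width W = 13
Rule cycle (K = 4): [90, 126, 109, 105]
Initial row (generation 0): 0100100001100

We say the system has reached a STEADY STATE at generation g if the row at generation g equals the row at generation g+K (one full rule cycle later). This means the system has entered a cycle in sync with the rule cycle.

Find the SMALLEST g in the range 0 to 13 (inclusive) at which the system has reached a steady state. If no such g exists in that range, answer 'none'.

Answer: none

Derivation:
Gen 0: 0100100001100
Gen 1 (rule 90): 1011010011110
Gen 2 (rule 126): 1111111110011
Gen 3 (rule 109): 1000000010011
Gen 4 (rule 105): 0011111000011
Gen 5 (rule 90): 0110001100111
Gen 6 (rule 126): 1111011111101
Gen 7 (rule 109): 1001110000111
Gen 8 (rule 105): 0001010110101
Gen 9 (rule 90): 0010000110000
Gen 10 (rule 126): 0111001111000
Gen 11 (rule 109): 0101001001011
Gen 12 (rule 105): 0010000000111
Gen 13 (rule 90): 0101000001101
Gen 14 (rule 126): 1111100011111
Gen 15 (rule 109): 1000101010001
Gen 16 (rule 105): 0010010100100
Gen 17 (rule 90): 0101100011010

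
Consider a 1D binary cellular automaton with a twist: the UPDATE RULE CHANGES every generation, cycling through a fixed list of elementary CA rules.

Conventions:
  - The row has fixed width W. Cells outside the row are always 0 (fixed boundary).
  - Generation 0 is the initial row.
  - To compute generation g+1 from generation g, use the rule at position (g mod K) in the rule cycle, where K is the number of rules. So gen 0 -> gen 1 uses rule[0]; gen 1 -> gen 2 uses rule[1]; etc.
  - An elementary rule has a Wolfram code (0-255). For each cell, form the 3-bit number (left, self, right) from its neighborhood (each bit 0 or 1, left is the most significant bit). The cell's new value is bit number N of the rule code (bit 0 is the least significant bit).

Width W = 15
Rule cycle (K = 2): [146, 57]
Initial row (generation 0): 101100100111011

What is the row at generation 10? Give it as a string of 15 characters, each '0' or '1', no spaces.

Gen 0: 101100100111011
Gen 1 (rule 146): 000011011010000
Gen 2 (rule 57): 111010110101111
Gen 3 (rule 146): 010000000000110
Gen 4 (rule 57): 001111111110101
Gen 5 (rule 146): 010111111100000
Gen 6 (rule 57): 001100000011111
Gen 7 (rule 146): 010010000101110
Gen 8 (rule 57): 001001110011001
Gen 9 (rule 146): 010110101100110
Gen 10 (rule 57): 001101011010101

Answer: 001101011010101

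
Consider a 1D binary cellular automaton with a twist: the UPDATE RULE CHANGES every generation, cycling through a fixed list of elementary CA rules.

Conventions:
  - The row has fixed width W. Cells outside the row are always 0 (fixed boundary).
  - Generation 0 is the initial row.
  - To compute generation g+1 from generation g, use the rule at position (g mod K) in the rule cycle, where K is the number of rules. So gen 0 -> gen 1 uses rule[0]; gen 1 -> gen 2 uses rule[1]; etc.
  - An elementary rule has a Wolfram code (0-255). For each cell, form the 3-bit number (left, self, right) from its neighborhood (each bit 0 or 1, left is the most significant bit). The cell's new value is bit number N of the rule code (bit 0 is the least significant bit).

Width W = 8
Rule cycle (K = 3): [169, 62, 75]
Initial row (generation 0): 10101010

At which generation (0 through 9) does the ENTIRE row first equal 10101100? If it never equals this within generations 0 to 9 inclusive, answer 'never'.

Answer: never

Derivation:
Gen 0: 10101010
Gen 1 (rule 169): 01010100
Gen 2 (rule 62): 11111110
Gen 3 (rule 75): 10000010
Gen 4 (rule 169): 00111000
Gen 5 (rule 62): 01100100
Gen 6 (rule 75): 11101001
Gen 7 (rule 169): 11010000
Gen 8 (rule 62): 10111000
Gen 9 (rule 75): 00101011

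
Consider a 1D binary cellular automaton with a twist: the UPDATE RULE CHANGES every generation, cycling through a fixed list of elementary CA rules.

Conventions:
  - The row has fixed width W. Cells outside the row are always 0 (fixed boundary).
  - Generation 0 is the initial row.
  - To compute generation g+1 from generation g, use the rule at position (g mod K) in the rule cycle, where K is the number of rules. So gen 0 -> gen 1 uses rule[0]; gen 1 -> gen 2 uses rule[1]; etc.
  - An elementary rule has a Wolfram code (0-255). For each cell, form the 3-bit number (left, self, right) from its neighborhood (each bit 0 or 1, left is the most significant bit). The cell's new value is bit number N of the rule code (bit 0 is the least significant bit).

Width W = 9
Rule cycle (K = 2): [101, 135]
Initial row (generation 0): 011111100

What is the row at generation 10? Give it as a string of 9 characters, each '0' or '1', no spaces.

Answer: 111010011

Derivation:
Gen 0: 011111100
Gen 1 (rule 101): 000000101
Gen 2 (rule 135): 111111101
Gen 3 (rule 101): 000000111
Gen 4 (rule 135): 111111010
Gen 5 (rule 101): 000001110
Gen 6 (rule 135): 111110100
Gen 7 (rule 101): 000011101
Gen 8 (rule 135): 111101001
Gen 9 (rule 101): 000111001
Gen 10 (rule 135): 111010011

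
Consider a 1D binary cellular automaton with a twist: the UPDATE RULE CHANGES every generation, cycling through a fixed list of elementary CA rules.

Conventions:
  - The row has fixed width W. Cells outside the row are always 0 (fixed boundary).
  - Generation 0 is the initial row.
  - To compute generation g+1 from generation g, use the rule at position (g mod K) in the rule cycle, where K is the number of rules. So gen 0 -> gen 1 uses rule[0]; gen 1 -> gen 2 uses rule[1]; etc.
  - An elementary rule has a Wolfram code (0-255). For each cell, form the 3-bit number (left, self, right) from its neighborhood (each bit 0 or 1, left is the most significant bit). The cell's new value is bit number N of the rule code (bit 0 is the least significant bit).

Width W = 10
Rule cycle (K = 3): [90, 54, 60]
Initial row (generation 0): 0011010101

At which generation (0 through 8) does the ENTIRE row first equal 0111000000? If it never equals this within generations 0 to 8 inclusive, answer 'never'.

Answer: 1

Derivation:
Gen 0: 0011010101
Gen 1 (rule 90): 0111000000
Gen 2 (rule 54): 1000100000
Gen 3 (rule 60): 1100110000
Gen 4 (rule 90): 1111111000
Gen 5 (rule 54): 0000000100
Gen 6 (rule 60): 0000000110
Gen 7 (rule 90): 0000001111
Gen 8 (rule 54): 0000010000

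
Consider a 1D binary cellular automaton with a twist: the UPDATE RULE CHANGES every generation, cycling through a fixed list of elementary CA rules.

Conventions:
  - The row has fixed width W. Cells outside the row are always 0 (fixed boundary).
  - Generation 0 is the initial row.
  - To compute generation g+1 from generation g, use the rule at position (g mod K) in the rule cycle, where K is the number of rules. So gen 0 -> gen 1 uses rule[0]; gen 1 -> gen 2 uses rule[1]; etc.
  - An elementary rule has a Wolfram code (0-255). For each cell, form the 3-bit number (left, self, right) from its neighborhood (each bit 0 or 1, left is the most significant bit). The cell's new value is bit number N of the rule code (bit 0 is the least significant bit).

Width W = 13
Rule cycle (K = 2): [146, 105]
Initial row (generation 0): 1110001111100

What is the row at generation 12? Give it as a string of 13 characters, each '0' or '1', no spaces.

Answer: 1100011100011

Derivation:
Gen 0: 1110001111100
Gen 1 (rule 146): 0101010111010
Gen 2 (rule 105): 0010101101100
Gen 3 (rule 146): 0100000000010
Gen 4 (rule 105): 0001111111000
Gen 5 (rule 146): 0010111110100
Gen 6 (rule 105): 1001100011001
Gen 7 (rule 146): 0110010100110
Gen 8 (rule 105): 0110001000110
Gen 9 (rule 146): 1001010101001
Gen 10 (rule 105): 0000101010000
Gen 11 (rule 146): 0001000001000
Gen 12 (rule 105): 1100011100011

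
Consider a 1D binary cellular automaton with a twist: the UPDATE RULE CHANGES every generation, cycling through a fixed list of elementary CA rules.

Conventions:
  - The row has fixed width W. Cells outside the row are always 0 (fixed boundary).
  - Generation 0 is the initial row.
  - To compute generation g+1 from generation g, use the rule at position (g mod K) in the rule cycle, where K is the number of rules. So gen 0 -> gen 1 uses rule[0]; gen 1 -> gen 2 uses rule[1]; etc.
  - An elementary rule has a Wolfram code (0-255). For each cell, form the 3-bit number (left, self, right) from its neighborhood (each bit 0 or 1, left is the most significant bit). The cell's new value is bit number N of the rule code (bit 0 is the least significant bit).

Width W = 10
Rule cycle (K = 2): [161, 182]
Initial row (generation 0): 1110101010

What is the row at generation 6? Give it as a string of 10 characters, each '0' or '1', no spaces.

Gen 0: 1110101010
Gen 1 (rule 161): 0101010100
Gen 2 (rule 182): 1111111110
Gen 3 (rule 161): 0111111100
Gen 4 (rule 182): 1011111010
Gen 5 (rule 161): 0101110100
Gen 6 (rule 182): 1110101110

Answer: 1110101110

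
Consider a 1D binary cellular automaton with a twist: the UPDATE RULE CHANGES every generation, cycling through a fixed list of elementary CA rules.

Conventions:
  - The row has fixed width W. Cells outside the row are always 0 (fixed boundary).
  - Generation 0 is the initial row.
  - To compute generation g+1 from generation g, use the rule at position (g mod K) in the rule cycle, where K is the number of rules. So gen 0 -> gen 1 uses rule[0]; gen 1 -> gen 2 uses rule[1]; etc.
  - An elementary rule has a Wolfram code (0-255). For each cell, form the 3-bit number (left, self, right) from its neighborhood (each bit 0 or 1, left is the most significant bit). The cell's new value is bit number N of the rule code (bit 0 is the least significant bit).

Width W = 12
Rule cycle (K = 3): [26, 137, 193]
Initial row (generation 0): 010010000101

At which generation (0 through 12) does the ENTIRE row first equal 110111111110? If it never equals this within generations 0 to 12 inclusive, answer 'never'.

Answer: never

Derivation:
Gen 0: 010010000101
Gen 1 (rule 26): 101101001000
Gen 2 (rule 137): 001000000011
Gen 3 (rule 193): 100011111001
Gen 4 (rule 26): 010110000110
Gen 5 (rule 137): 000100110100
Gen 6 (rule 193): 110000010001
Gen 7 (rule 26): 101000101010
Gen 8 (rule 137): 000010000000
Gen 9 (rule 193): 111000111111
Gen 10 (rule 26): 100101100000
Gen 11 (rule 137): 000001001111
Gen 12 (rule 193): 111100000111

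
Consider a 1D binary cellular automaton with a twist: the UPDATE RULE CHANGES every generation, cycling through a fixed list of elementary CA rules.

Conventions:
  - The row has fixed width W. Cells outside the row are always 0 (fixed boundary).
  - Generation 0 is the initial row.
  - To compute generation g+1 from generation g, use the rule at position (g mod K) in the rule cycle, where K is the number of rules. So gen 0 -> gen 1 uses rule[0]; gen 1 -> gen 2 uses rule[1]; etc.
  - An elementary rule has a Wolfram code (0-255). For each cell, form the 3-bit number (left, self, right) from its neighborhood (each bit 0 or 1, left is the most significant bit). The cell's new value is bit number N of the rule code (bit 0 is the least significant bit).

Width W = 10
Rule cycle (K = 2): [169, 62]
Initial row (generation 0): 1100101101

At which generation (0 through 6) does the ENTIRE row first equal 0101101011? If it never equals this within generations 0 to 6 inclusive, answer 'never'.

Answer: never

Derivation:
Gen 0: 1100101101
Gen 1 (rule 169): 1000011010
Gen 2 (rule 62): 1100110111
Gen 3 (rule 169): 1000101110
Gen 4 (rule 62): 1101111001
Gen 5 (rule 169): 1011110000
Gen 6 (rule 62): 1110001000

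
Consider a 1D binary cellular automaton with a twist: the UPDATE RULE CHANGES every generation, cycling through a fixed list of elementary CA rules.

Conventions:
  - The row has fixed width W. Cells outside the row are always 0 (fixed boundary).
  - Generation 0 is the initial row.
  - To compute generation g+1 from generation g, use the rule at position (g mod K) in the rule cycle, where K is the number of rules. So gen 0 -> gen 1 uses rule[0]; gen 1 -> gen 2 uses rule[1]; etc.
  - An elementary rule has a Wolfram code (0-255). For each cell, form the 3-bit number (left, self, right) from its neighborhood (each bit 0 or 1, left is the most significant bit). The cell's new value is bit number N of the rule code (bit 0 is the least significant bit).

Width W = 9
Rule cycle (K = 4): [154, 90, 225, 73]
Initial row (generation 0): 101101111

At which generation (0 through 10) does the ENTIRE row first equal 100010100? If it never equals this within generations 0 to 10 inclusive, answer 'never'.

Gen 0: 101101111
Gen 1 (rule 154): 001001110
Gen 2 (rule 90): 010111011
Gen 3 (rule 225): 001011101
Gen 4 (rule 73): 100010100
Gen 5 (rule 154): 010100010
Gen 6 (rule 90): 100010101
Gen 7 (rule 225): 001001010
Gen 8 (rule 73): 100000000
Gen 9 (rule 154): 010000000
Gen 10 (rule 90): 101000000

Answer: 4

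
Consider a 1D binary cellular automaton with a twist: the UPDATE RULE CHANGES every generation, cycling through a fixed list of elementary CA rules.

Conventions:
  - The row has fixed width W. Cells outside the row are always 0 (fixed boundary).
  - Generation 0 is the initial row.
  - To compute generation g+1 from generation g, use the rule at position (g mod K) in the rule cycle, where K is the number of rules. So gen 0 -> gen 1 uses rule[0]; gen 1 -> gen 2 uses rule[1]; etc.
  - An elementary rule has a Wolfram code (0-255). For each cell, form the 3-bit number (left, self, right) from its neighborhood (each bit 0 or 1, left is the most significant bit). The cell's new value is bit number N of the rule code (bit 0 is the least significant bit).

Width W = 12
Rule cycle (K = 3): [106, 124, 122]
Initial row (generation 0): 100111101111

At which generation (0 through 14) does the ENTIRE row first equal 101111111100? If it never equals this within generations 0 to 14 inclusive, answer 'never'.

Gen 0: 100111101111
Gen 1 (rule 106): 001100111001
Gen 2 (rule 124): 001110101101
Gen 3 (rule 122): 011011011110
Gen 4 (rule 106): 111111110010
Gen 5 (rule 124): 100000011011
Gen 6 (rule 122): 010000111111
Gen 7 (rule 106): 100001100001
Gen 8 (rule 124): 110001110001
Gen 9 (rule 122): 111011011010
Gen 10 (rule 106): 101111111100
Gen 11 (rule 124): 111000000110
Gen 12 (rule 122): 101100001111
Gen 13 (rule 106): 011100011001
Gen 14 (rule 124): 010110011101

Answer: 10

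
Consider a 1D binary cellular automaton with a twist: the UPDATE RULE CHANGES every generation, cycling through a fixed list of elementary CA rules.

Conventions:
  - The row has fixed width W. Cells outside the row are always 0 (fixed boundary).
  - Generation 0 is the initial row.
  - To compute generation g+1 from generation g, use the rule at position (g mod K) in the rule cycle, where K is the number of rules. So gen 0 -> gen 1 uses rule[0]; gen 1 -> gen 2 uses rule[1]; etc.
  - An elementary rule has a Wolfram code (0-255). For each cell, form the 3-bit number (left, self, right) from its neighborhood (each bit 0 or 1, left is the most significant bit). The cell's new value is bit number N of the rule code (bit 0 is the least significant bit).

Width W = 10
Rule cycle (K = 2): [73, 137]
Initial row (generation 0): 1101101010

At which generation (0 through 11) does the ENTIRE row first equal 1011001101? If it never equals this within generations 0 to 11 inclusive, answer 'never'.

Gen 0: 1101101010
Gen 1 (rule 73): 1101100000
Gen 2 (rule 137): 1001001111
Gen 3 (rule 73): 0000001001
Gen 4 (rule 137): 1111100000
Gen 5 (rule 73): 1000101111
Gen 6 (rule 137): 0010001110
Gen 7 (rule 73): 1000101010
Gen 8 (rule 137): 0010000000
Gen 9 (rule 73): 1000111111
Gen 10 (rule 137): 0010111110
Gen 11 (rule 73): 1000100010

Answer: never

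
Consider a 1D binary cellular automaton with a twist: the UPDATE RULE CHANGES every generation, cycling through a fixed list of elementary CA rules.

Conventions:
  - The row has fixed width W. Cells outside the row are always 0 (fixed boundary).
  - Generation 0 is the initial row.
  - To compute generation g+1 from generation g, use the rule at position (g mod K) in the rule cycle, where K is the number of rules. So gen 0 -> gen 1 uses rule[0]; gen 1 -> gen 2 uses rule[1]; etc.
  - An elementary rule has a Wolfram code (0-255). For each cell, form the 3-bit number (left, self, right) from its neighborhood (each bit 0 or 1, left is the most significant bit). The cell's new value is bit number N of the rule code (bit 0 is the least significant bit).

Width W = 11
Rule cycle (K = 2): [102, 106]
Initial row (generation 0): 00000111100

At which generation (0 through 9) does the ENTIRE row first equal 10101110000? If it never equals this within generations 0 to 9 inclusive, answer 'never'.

Gen 0: 00000111100
Gen 1 (rule 102): 00001000100
Gen 2 (rule 106): 00010001000
Gen 3 (rule 102): 00110011000
Gen 4 (rule 106): 01110111000
Gen 5 (rule 102): 10011001000
Gen 6 (rule 106): 00111010000
Gen 7 (rule 102): 01001110000
Gen 8 (rule 106): 10011010000
Gen 9 (rule 102): 10101110000

Answer: 9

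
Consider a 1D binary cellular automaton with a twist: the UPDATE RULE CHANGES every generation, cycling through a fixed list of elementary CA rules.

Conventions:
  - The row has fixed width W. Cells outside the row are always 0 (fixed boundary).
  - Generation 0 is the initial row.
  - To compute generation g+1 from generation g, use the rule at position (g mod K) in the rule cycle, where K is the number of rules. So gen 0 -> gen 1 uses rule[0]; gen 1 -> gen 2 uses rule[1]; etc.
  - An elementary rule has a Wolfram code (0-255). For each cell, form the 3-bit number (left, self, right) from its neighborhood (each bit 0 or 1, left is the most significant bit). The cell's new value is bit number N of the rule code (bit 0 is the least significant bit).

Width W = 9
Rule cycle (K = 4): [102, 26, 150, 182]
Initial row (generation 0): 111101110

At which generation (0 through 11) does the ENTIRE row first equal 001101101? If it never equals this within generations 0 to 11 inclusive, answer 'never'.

Gen 0: 111101110
Gen 1 (rule 102): 000110010
Gen 2 (rule 26): 001101101
Gen 3 (rule 150): 010000001
Gen 4 (rule 182): 111000011
Gen 5 (rule 102): 001000101
Gen 6 (rule 26): 010101000
Gen 7 (rule 150): 110101100
Gen 8 (rule 182): 001110010
Gen 9 (rule 102): 010010110
Gen 10 (rule 26): 101100101
Gen 11 (rule 150): 100011101

Answer: 2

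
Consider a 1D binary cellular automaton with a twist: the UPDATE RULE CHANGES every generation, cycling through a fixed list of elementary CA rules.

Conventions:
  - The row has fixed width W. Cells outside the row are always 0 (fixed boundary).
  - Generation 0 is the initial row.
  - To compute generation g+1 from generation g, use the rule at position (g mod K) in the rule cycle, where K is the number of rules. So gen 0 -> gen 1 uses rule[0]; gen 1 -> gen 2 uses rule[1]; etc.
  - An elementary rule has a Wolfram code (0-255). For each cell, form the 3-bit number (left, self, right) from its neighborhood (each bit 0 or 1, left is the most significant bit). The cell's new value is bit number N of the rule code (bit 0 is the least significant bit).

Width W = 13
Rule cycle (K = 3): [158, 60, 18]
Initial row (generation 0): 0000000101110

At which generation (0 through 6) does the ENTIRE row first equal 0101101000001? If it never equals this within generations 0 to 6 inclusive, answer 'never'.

Gen 0: 0000000101110
Gen 1 (rule 158): 0000001101101
Gen 2 (rule 60): 0000001011011
Gen 3 (rule 18): 0000010000000
Gen 4 (rule 158): 0000111000000
Gen 5 (rule 60): 0000100100000
Gen 6 (rule 18): 0001011010000

Answer: never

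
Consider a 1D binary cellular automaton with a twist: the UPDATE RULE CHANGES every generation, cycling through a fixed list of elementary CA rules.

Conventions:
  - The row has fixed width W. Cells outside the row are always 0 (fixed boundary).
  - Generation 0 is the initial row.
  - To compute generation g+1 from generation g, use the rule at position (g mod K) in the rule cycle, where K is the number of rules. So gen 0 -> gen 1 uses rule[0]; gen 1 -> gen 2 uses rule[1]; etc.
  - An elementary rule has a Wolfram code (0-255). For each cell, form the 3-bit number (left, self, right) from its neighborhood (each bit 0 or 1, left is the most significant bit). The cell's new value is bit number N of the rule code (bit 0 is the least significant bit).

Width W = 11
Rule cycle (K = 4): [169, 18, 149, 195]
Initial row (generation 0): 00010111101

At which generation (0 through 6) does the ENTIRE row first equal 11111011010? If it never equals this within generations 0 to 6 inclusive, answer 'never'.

Answer: never

Derivation:
Gen 0: 00010111101
Gen 1 (rule 169): 11001111010
Gen 2 (rule 18): 00110000001
Gen 3 (rule 149): 10001111101
Gen 4 (rule 195): 00110111100
Gen 5 (rule 169): 10101111001
Gen 6 (rule 18): 00000000110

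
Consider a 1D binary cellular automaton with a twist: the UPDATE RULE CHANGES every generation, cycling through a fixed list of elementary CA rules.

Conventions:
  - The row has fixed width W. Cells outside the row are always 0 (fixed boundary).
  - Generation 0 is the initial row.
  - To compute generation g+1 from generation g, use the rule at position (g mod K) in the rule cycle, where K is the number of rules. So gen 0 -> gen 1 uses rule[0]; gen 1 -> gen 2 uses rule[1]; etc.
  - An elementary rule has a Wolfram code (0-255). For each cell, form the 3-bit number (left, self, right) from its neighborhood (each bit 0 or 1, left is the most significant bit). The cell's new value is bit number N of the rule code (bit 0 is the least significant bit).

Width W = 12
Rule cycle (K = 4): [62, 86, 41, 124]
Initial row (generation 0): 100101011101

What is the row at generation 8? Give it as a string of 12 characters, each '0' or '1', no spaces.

Gen 0: 100101011101
Gen 1 (rule 62): 111111110011
Gen 2 (rule 86): 000000011101
Gen 3 (rule 41): 111111010010
Gen 4 (rule 124): 100001111011
Gen 5 (rule 62): 110011000110
Gen 6 (rule 86): 011101101011
Gen 7 (rule 41): 010011010110
Gen 8 (rule 124): 011011111111

Answer: 011011111111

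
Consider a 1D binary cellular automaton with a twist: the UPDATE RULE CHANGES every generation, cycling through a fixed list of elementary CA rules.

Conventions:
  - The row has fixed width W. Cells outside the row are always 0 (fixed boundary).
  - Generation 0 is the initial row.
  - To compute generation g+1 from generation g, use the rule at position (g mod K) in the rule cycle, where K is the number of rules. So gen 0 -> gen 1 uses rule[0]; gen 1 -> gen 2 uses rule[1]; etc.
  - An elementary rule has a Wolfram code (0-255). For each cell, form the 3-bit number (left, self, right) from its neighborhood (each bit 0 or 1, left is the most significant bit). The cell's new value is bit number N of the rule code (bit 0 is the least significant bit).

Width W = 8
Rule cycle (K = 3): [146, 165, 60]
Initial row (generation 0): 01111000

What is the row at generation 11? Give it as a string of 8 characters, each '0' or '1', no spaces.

Answer: 11111011

Derivation:
Gen 0: 01111000
Gen 1 (rule 146): 10110100
Gen 2 (rule 165): 11001101
Gen 3 (rule 60): 10101011
Gen 4 (rule 146): 00000000
Gen 5 (rule 165): 11111111
Gen 6 (rule 60): 10000000
Gen 7 (rule 146): 01000000
Gen 8 (rule 165): 01011111
Gen 9 (rule 60): 01110000
Gen 10 (rule 146): 10101000
Gen 11 (rule 165): 11111011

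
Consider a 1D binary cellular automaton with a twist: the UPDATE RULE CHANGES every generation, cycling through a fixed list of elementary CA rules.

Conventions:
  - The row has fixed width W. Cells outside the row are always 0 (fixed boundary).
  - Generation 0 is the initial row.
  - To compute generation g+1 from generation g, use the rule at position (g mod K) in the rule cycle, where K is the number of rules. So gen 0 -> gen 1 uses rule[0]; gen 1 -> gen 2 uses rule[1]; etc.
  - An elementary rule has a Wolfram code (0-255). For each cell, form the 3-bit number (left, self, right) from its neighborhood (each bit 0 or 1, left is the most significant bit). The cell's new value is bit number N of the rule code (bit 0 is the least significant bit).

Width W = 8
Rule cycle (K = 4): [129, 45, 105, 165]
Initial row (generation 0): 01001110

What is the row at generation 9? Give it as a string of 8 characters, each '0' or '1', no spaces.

Gen 0: 01001110
Gen 1 (rule 129): 00000100
Gen 2 (rule 45): 11110101
Gen 3 (rule 105): 10011010
Gen 4 (rule 165): 10000110
Gen 5 (rule 129): 00110000
Gen 6 (rule 45): 10100111
Gen 7 (rule 105): 01000101
Gen 8 (rule 165): 01010111
Gen 9 (rule 129): 00000010

Answer: 00000010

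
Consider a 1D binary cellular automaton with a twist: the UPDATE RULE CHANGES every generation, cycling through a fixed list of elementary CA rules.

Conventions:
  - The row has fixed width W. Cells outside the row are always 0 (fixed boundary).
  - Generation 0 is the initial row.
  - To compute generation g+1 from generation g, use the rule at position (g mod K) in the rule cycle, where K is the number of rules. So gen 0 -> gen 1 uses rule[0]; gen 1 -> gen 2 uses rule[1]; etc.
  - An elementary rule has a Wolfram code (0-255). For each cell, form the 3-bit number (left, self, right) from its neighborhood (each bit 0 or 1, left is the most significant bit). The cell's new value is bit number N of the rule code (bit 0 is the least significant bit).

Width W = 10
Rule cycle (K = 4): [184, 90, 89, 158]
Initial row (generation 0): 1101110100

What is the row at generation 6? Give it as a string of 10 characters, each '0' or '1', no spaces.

Answer: 0000110000

Derivation:
Gen 0: 1101110100
Gen 1 (rule 184): 1011101010
Gen 2 (rule 90): 0010100001
Gen 3 (rule 89): 1000011100
Gen 4 (rule 158): 1100111010
Gen 5 (rule 184): 1010110101
Gen 6 (rule 90): 0000110000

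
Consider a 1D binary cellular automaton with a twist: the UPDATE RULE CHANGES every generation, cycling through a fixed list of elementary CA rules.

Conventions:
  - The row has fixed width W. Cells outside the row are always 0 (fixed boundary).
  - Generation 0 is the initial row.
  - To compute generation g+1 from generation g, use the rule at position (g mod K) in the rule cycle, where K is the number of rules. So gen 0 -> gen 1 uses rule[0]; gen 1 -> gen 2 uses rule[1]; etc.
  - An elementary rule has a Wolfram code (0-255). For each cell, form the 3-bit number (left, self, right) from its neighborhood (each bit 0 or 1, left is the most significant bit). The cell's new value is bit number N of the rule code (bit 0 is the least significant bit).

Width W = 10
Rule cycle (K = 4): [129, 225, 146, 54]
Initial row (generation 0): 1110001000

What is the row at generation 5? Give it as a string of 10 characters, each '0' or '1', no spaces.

Answer: 1110010000

Derivation:
Gen 0: 1110001000
Gen 1 (rule 129): 0100100011
Gen 2 (rule 225): 0000001001
Gen 3 (rule 146): 0000010110
Gen 4 (rule 54): 0000111001
Gen 5 (rule 129): 1110010000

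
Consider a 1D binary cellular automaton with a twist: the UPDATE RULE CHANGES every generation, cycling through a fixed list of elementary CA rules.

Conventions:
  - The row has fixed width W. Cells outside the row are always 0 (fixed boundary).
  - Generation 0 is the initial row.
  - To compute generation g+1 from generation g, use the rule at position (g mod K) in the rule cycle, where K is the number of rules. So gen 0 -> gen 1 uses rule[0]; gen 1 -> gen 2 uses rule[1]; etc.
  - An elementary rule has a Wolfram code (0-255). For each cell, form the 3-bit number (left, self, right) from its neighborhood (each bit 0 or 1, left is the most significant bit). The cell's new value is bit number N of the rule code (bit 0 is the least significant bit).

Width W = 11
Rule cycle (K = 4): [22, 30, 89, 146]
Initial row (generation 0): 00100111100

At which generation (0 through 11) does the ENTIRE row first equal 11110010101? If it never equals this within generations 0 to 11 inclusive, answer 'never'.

Gen 0: 00100111100
Gen 1 (rule 22): 01111000010
Gen 2 (rule 30): 11000100111
Gen 3 (rule 89): 11110010101
Gen 4 (rule 146): 01101100000
Gen 5 (rule 22): 10000010000
Gen 6 (rule 30): 11000111000
Gen 7 (rule 89): 11110101111
Gen 8 (rule 146): 01100000110
Gen 9 (rule 22): 10010001001
Gen 10 (rule 30): 11111011111
Gen 11 (rule 89): 10001010001

Answer: 3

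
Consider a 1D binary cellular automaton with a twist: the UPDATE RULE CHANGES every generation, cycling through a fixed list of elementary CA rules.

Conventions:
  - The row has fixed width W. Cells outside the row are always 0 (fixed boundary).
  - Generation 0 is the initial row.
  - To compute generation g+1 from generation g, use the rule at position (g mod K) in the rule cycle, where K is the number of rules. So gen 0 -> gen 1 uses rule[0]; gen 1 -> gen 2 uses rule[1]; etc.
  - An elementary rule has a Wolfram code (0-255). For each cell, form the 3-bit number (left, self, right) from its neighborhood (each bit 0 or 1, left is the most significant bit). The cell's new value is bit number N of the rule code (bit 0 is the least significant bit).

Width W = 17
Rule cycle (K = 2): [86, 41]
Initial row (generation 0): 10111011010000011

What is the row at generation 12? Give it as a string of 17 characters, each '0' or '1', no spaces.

Answer: 10001101101000100

Derivation:
Gen 0: 10111011010000011
Gen 1 (rule 86): 10001001011000101
Gen 2 (rule 41): 00100000110010010
Gen 3 (rule 86): 01110001011111111
Gen 4 (rule 41): 01000100110000000
Gen 5 (rule 86): 11101111011000000
Gen 6 (rule 41): 10011000110011111
Gen 7 (rule 86): 11101101011100001
Gen 8 (rule 41): 10011010110001100
Gen 9 (rule 86): 11101010011010110
Gen 10 (rule 41): 10010100010101100
Gen 11 (rule 86): 11110110110100110
Gen 12 (rule 41): 10001101101000100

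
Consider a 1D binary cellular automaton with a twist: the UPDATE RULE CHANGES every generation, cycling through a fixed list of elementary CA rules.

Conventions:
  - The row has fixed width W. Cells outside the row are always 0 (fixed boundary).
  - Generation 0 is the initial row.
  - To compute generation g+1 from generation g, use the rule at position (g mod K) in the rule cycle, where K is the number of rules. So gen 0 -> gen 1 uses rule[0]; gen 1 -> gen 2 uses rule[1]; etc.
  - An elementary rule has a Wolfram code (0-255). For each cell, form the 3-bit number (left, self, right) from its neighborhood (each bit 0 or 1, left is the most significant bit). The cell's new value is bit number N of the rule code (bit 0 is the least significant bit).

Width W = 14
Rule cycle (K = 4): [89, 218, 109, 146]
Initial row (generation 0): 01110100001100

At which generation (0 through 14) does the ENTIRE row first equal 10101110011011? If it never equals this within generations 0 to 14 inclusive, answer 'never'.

Gen 0: 01110100001100
Gen 1 (rule 89): 01010011101111
Gen 2 (rule 218): 10001111101111
Gen 3 (rule 109): 10101000111001
Gen 4 (rule 146): 00000101010110
Gen 5 (rule 89): 11110000000111
Gen 6 (rule 218): 11111000001111
Gen 7 (rule 109): 10001011101001
Gen 8 (rule 146): 01010001000110
Gen 9 (rule 89): 00001100110111
Gen 10 (rule 218): 00011111110111
Gen 11 (rule 109): 11010000011101
Gen 12 (rule 146): 00001000101000
Gen 13 (rule 89): 11100110000111
Gen 14 (rule 218): 11111111001111

Answer: never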